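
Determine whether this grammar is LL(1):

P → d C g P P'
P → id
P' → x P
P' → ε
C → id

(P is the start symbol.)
No. Predict set conflict for P': { 'x' }

A grammar is LL(1) if for each non-terminal N with multiple productions, the predict sets of those productions are pairwise disjoint, where PREDICT(N → α) = (FIRST(α) \ {ε}) ∪ (FOLLOW(N) if α ⇒* ε).

Relevant sets:
  FOLLOW(P') = { $, 'x' }

For P:
  PREDICT(P → d C g P P') = { 'd' }
  PREDICT(P → id) = { 'id' }
For P':
  PREDICT(P' → x P) = { 'x' }
  PREDICT(P' → ε) = { $, 'x' }
C has a single production, so nothing to check there.

Conflict found: Predict set conflict for P': { 'x' }
The grammar is NOT LL(1).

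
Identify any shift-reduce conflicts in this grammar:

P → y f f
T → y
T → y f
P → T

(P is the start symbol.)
Augment with P' → P and build the canonical LR(0) collection (I0 = CLOSURE({[P' → . P]}), then GOTO on every symbol after a dot until no new states appear). It has 6 states:
  I0: { [P → . T], [P → . y f f], [P' → . P], [T → . y f], [T → . y] }  — shift
  I1: { [P' → P .] }  — accept
  I2: { [P → T .] }  — reduce
  I3: { [P → y . f f], [T → y . f], [T → y .] }  — shift, reduce
  I4: { [P → y f . f], [T → y f .] }  — shift, reduce
  I5: { [P → y f f .] }  — reduce

I3 contains reduce item [T → y .] and shift items [P → y . f f], [T → y . f] — shift-reduce conflict.
I4 contains reduce item [T → y f .] and shift item [P → y f . f] — shift-reduce conflict.

Answer: Yes — I3: [T → y .] vs [P → y . f f]; I4: [T → y f .] vs [P → y f . f]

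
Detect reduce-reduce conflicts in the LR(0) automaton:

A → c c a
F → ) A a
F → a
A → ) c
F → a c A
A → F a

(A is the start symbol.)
A reduce-reduce conflict occurs when an LR(0) state has two complete items [A → α .] and [B → β .] — both call for a reduction, and with no lookahead the parser cannot choose between them.

Augment with A' → A and build the canonical LR(0) collection (I0 = CLOSURE({[A' → . A]}), then GOTO on every symbol after a dot until no new states appear). It has 14 states:
  I0: { [A → . ) c], [A → . F a], [A → . c c a], [A' → . A], [F → . ) A a], [F → . a c A], [F → . a] }  — shift
  I1: { [A → ) . c], [A → . ) c], [A → . F a], [A → . c c a], [F → ) . A a], [F → . ) A a], [F → . a c A], [F → . a] }  — shift
  I2: { [A' → A .] }  — accept
  I3: { [A → F . a] }  — shift
  I4: { [F → a . c A], [F → a .] }  — shift, reduce
  I5: { [A → c . c a] }  — shift
  I6: { [A → c c . a] }  — shift
  I7: { [A → c c a .] }  — reduce
  I8: { [A → . ) c], [A → . F a], [A → . c c a], [F → . ) A a], [F → . a c A], [F → . a], [F → a c . A] }  — shift
  I9: { [F → a c A .] }  — reduce
  I10: { [A → F a .] }  — reduce
  I11: { [F → ) A . a] }  — shift
  I12: { [A → ) c .], [A → c . c a] }  — shift, reduce
  I13: { [F → ) A a .] }  — reduce

No state contains more than one complete item.

Answer: No reduce-reduce conflicts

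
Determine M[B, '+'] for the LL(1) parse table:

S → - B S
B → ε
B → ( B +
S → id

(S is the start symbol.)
To find M[B, '+'], we find productions for B where '+' is in the predict set (PREDICT(N → α) = (FIRST(α) \ {ε}) ∪ (FOLLOW(N) if α ⇒* ε)).

Relevant sets:
  FOLLOW(B) = { '+', '-', 'id' }

B → ε: PREDICT = { '+', '-', 'id' }
  '+' is in predict set, so this production goes in M[B, '+']
B → ( B +: PREDICT = { '(' }

M[B, '+'] = B → ε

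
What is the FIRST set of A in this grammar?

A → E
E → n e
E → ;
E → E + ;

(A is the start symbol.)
To compute FIRST(A), examine every production with A on the left-hand side, reading each right-hand side left to right until a non-nullable symbol is reached.

FIRST sets of the other non-terminals involved (by the same procedure, iterated to a fixed point):
  FIRST(E) = { ';', 'n' }

From A → E:
  - E is a non-terminal: add FIRST(E) \ {ε} = { ';', 'n' }
    E is not nullable, so stop

Collecting: FIRST(A) = { ';', 'n' }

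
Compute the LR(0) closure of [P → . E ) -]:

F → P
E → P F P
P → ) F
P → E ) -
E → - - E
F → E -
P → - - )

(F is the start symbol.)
To compute CLOSURE, for each item [A → α.Bβ] where B is a non-terminal, add [B → .γ] for all productions B → γ; repeat for the newly added items until nothing changes.

Start with: [P → . E ) -]
  [P → . E ) -] has the dot before E: add [E → . P F P], [E → . - - E]
  [E → . P F P] has the dot before P: add [P → . ) F], [P → . - - )]
No further items can be added.

CLOSURE = { [E → . - - E], [E → . P F P], [P → . ) F], [P → . - - )], [P → . E ) -] }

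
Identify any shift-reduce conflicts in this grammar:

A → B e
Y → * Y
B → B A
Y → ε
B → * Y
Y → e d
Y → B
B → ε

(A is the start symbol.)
A shift-reduce conflict occurs when an LR(0) state has both:
  - a complete (reduce) item [A → α .] (dot at the end), and
  - a shift item [B → β . c γ] (dot before a terminal).

Augment with A' → A and build the canonical LR(0) collection (I0 = CLOSURE({[A' → . A]}), then GOTO on every symbol after a dot until no new states appear). It has 12 states:
  I0: { [A → . B e], [A' → . A], [B → . * Y], [B → . B A], [B → .] }  — shift, reduce
  I1: { [B → * . Y], [B → . * Y], [B → . B A], [B → .], [Y → . * Y], [Y → . B], [Y → . e d], [Y → .] }  — shift, 2 reduces
  I2: { [A' → A .] }  — accept
  I3: { [A → . B e], [A → B . e], [B → . * Y], [B → . B A], [B → .], [B → B . A] }  — shift, reduce
  I4: { [B → B A .] }  — reduce
  I5: { [A → B e .] }  — reduce
  I6: { [B → * . Y], [B → . * Y], [B → . B A], [B → .], [Y → * . Y], [Y → . * Y], [Y → . B], [Y → . e d], [Y → .] }  — shift, 2 reduces
  I7: { [A → . B e], [B → . * Y], [B → . B A], [B → .], [B → B . A], [Y → B .] }  — shift, 2 reduces
  I8: { [B → * Y .] }  — reduce
  I9: { [Y → e . d] }  — shift
  I10: { [Y → e d .] }  — reduce
  I11: { [B → * Y .], [Y → * Y .] }  — 2 reduces

I0 contains reduce item [B → .] and shift item [B → . * Y] — shift-reduce conflict.
I1 contains reduce items [B → .], [Y → .] and shift items [B → . * Y], [Y → . * Y], [Y → . e d] — shift-reduce conflict.
I3 contains reduce item [B → .] and shift items [A → B . e], [B → . * Y] — shift-reduce conflict.
I6 contains reduce items [B → .], [Y → .] and shift items [B → . * Y], [Y → . * Y], [Y → . e d] — shift-reduce conflict.
I7 contains reduce items [B → .], [Y → B .] and shift item [B → . * Y] — shift-reduce conflict.

Answer: Yes — I0: [B → .] vs [B → . * Y]; I1: [B → .] vs [B → . * Y]; I3: [B → .] vs [A → B . e]; I6: [B → .] vs [B → . * Y]; I7: [B → .] vs [B → . * Y]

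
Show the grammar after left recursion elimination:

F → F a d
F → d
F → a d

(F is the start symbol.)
F → d F'
F → a d F'
F' → a d F'
F' → ε

F is directly left-recursive. The standard transformation for
  A → A α₁ | ... | A α_m | β₁ | ... | β_n
is
  A  → β₁ A' | ... | β_n A'
  A' → α₁ A' | ... | α_m A' | ε

F → d becomes F → d F'
F → a d becomes F → a d F'
F → F a d becomes F' → a d F'
Add F' → ε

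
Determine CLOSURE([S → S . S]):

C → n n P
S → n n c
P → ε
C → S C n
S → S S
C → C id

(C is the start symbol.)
To compute CLOSURE, for each item [A → α.Bβ] where B is a non-terminal, add [B → .γ] for all productions B → γ; repeat for the newly added items until nothing changes.

Start with: [S → S . S]
  [S → S . S] has the dot before S: add [S → . n n c], [S → . S S]
No further items can be added.

CLOSURE = { [S → . S S], [S → . n n c], [S → S . S] }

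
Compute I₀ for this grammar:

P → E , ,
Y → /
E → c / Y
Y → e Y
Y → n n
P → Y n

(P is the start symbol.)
First, augment the grammar with P' → P
I₀ = CLOSURE({ [P' → . P] }):
  [P' → . P] has the dot before P: add [P → . E , ,], [P → . Y n]
  [P → . E , ,] has the dot before E: add [E → . c / Y]
  [P → . Y n] has the dot before Y: add [Y → . /], [Y → . e Y], [Y → . n n]
No further items can be added.

I₀ = { [E → . c / Y], [P → . E , ,], [P → . Y n], [P' → . P], [Y → . /], [Y → . e Y], [Y → . n n] }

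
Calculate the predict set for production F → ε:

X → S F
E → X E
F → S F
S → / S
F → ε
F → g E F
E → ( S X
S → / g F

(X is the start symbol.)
PREDICT(F → ε) = (FIRST(RHS) \ {ε}) ∪ (FOLLOW(F) if ε ∈ FIRST(RHS), i.e. RHS ⇒* ε)
The right-hand side is ε (FIRST(ε) = { ε }), so the predict set is FOLLOW(F) = { $, '(', '/', 'g' }
PREDICT(F → ε) = { $, '(', '/', 'g' }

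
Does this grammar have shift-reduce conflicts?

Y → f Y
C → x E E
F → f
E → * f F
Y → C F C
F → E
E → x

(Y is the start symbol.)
Augment with Y' → Y and build the canonical LR(0) collection (I0 = CLOSURE({[Y' → . Y]}), then GOTO on every symbol after a dot until no new states appear). It has 16 states:
  I0: { [C → . x E E], [Y → . C F C], [Y → . f Y], [Y' → . Y] }  — shift
  I1: { [E → . * f F], [E → . x], [F → . E], [F → . f], [Y → C . F C] }  — shift
  I2: { [Y' → Y .] }  — accept
  I3: { [C → . x E E], [Y → . C F C], [Y → . f Y], [Y → f . Y] }  — shift
  I4: { [C → x . E E], [E → . * f F], [E → . x] }  — shift
  I5: { [E → * . f F] }  — shift
  I6: { [C → x E . E], [E → . * f F], [E → . x] }  — shift
  I7: { [E → x .] }  — reduce
  I8: { [C → x E E .] }  — reduce
  I9: { [E → * f . F], [E → . * f F], [E → . x], [F → . E], [F → . f] }  — shift
  I10: { [F → E .] }  — reduce
  I11: { [E → * f F .] }  — reduce
  I12: { [F → f .] }  — reduce
  I13: { [Y → f Y .] }  — reduce
  I14: { [C → . x E E], [Y → C F . C] }  — shift
  I15: { [Y → C F C .] }  — reduce

No state contains both a complete item and a shift item.

Answer: No shift-reduce conflicts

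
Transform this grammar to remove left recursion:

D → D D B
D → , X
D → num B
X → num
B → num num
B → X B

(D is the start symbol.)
D → , X D'
D → num B D'
D' → D B D'
D' → ε
X → num
B → num num
B → X B

D is directly left-recursive. The standard transformation for
  A → A α₁ | ... | A α_m | β₁ | ... | β_n
is
  A  → β₁ A' | ... | β_n A'
  A' → α₁ A' | ... | α_m A' | ε

D → , X becomes D → , X D'
D → num B becomes D → num B D'
D → D D B becomes D' → D B D'
Add D' → ε

Productions for other non-terminals are unchanged:
  X → num
  B → num num
  B → X B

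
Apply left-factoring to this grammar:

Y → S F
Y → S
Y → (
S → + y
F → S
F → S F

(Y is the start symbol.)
Y → S Y'
Y' → F
Y' → ε
Y → (
S → + y
F → S F'
F' → ε
F' → F

Left-factoring transforms A → αβ₁ | αβ₂ into A → αA' and A' → β₁ | β₂
(α is the longest common prefix among the alternatives). Repeat until
no nonterminal has two alternatives with a common prefix.

Round 1: Y has alternatives sharing prefix 'S'. Introduce Y': Y → S Y'
  Add: Y' → F
  Add: Y' → ε

Round 2: F has alternatives sharing prefix 'S'. Introduce F': F → S F'
  Add: F' → ε
  Add: F' → F

No remaining common prefixes — done.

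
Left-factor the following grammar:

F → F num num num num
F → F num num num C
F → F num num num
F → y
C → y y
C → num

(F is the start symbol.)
Left-factoring transforms A → αβ₁ | αβ₂ into A → αA' and A' → β₁ | β₂
(α is the longest common prefix among the alternatives). Repeat until
no nonterminal has two alternatives with a common prefix.

Round 1: F has alternatives sharing prefix 'F num num num'. Introduce F': F → F num num num F'
  Add: F' → num
  Add: F' → C
  Add: F' → ε

No remaining common prefixes — done.

Resulting grammar:
F → F num num num F'
F' → num
F' → C
F' → ε
F → y
C → y y
C → num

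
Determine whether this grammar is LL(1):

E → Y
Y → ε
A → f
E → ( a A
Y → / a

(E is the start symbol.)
Relevant sets:
  FIRST(Y) = { '/', ε }
  FOLLOW(E) = { $ }
  FOLLOW(Y) = { $ }

For E:
  PREDICT(E → Y) = { $, '/' }
  PREDICT(E → '(' a A) = { '(' }
For Y:
  PREDICT(Y → ε) = { $ }
  PREDICT(Y → '/' a) = { '/' }
A has a single production, so nothing to check there.

All predict sets are disjoint. The grammar IS LL(1).

Answer: Yes, the grammar is LL(1).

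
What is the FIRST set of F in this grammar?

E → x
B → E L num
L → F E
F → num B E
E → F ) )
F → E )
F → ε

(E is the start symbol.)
FIRST sets of the other non-terminals involved (by the same procedure, iterated to a fixed point):
  FIRST(E) = { ')', 'num', 'x' }

From F → num B E:
  - num is a terminal: add 'num' and stop
From F → E ):
  - E is a non-terminal: add FIRST(E) \ {ε} = { ')', 'num', 'x' }
    E is not nullable, so stop
From F → ε:
  - ε-production, so ε ∈ FIRST(F)

Collecting: FIRST(F) = { ')', 'num', 'x', ε }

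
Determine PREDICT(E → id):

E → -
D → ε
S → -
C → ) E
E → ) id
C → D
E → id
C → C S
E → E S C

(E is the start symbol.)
{ 'id' }

PREDICT(E → id) = (FIRST(RHS) \ {ε}) ∪ (FOLLOW(E) if ε ∈ FIRST(RHS), i.e. RHS ⇒* ε)
FIRST(id) = { 'id' }
ε ∉ FIRST(id), so FOLLOW(E) is not added.
PREDICT(E → id) = { 'id' }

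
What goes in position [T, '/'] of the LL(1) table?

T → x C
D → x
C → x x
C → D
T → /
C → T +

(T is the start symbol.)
To find M[T, '/'], we find productions for T where '/' is in the predict set (PREDICT(N → α) = (FIRST(α) \ {ε}) ∪ (FOLLOW(N) if α ⇒* ε)).

T → x C: PREDICT = { 'x' }
T → /: PREDICT = { '/' }
  '/' is in predict set, so this production goes in M[T, '/']

M[T, '/'] = T → /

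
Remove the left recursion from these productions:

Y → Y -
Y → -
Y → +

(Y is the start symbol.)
Y → - Y'
Y → + Y'
Y' → - Y'
Y' → ε

Y is directly left-recursive. The standard transformation for
  A → A α₁ | ... | A α_m | β₁ | ... | β_n
is
  A  → β₁ A' | ... | β_n A'
  A' → α₁ A' | ... | α_m A' | ε

Y → - becomes Y → - Y'
Y → + becomes Y → + Y'
Y → Y - becomes Y' → - Y'
Add Y' → ε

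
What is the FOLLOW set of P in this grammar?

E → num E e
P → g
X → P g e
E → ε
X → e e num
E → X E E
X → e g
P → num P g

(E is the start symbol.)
To compute FOLLOW(P), find every occurrence of P on a right-hand side N → α P β: add FIRST(β) \ {ε}, and if β is empty or nullable also add FOLLOW(N). Iterate to a fixed point.

In X → P g e: P is followed by g e, add FIRST(g e) \ {ε} = { 'g' }
In P → num P g: P is followed by g, add FIRST(g) \ {ε} = { 'g' }

Taking the union: FOLLOW(P) = { 'g' }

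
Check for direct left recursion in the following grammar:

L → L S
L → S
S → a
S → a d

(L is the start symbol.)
Direct left recursion occurs when N → N α for some non-terminal N (the right-hand side begins with the left-hand side itself).

L → L S: LEFT RECURSIVE (starts with L)
L → S: starts with S
S → a: starts with a
S → a d: starts with a

The grammar has direct left recursion on: L.

Answer: Yes, L is left-recursive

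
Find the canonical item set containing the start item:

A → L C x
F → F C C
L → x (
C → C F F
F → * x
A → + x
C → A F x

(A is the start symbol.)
First, augment the grammar with A' → A
I₀ = CLOSURE({ [A' → . A] }):
  [A' → . A] has the dot before A: add [A → . L C x], [A → . + x]
  [A → . L C x] has the dot before L: add [L → . x (]
No further items can be added.

I₀ = { [A → . + x], [A → . L C x], [A' → . A], [L → . x (] }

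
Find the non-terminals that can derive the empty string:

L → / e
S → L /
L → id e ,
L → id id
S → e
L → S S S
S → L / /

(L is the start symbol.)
None

There are no ε-productions, so no non-terminal can derive ε.
No non-terminals are nullable.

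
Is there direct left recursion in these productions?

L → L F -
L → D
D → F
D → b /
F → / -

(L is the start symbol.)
Yes, L is left-recursive

Direct left recursion occurs when N → N α for some non-terminal N (the right-hand side begins with the left-hand side itself).

L → L F -: LEFT RECURSIVE (starts with L)
L → D: starts with D
D → F: starts with F
D → b /: starts with b
F → / -: starts with '/'

The grammar has direct left recursion on: L.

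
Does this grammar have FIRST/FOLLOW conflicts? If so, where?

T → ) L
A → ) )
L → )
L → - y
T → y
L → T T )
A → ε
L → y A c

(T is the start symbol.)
No FIRST/FOLLOW conflicts.

A FIRST/FOLLOW conflict occurs when a non-terminal N has a nullable alternative N → β (β ⇒* ε) and another alternative N → α with FIRST(α) ∩ FOLLOW(N) ≠ ∅: on such a lookahead the parser cannot decide between expanding α and letting N vanish via β.

Nullable non-terminals: A.

A: nullable alternative(s) A → ε; FOLLOW(A) = { 'c' }
  A → ) ): FIRST \ {ε} = { ')' } — disjoint from FOLLOW(A)
  A → ε: FIRST \ {ε} = { } — this is the only nullable alternative, skip

L, T have no nullable alternative, so no FIRST/FOLLOW check is needed there.

No FIRST/FOLLOW conflicts found.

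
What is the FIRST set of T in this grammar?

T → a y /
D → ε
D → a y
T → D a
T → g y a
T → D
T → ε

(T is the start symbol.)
To compute FIRST(T), examine every production with T on the left-hand side, reading each right-hand side left to right until a non-nullable symbol is reached.

FIRST sets of the other non-terminals involved (by the same procedure, iterated to a fixed point):
  FIRST(D) = { 'a', ε }

From T → a y /:
  - a is a terminal: add 'a' and stop
From T → D a:
  - D is a non-terminal: add FIRST(D) \ {ε} = { 'a' }
    D is nullable, so continue to the next symbol
  - a is a terminal: add 'a' and stop
From T → g y a:
  - g is a terminal: add 'g' and stop
From T → D:
  - D is a non-terminal: add FIRST(D) \ {ε} = { 'a' }
    D is nullable and nothing follows, so the whole right-hand side can vanish: ε ∈ FIRST(T)
From T → ε:
  - ε-production, so ε ∈ FIRST(T)

Collecting: FIRST(T) = { 'a', 'g', ε }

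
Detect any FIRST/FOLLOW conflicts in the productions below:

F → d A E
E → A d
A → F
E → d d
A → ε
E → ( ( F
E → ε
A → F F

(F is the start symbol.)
Yes. E → A d with FOLLOW(E) on { 'd' }; E → d d with FOLLOW(E) on { 'd' }; E → '(' '(' F with FOLLOW(E) on { '(' }; A → F with FOLLOW(A) on { 'd' }; A → F F with FOLLOW(A) on { 'd' }

A FIRST/FOLLOW conflict occurs when a non-terminal N has a nullable alternative N → β (β ⇒* ε) and another alternative N → α with FIRST(α) ∩ FOLLOW(N) ≠ ∅: on such a lookahead the parser cannot decide between expanding α and letting N vanish via β.

Nullable non-terminals: A, E.
FIRST sets used below: FIRST(F) = { 'd' }, FIRST(A) = { 'd', ε }

A: nullable alternative(s) A → ε; FOLLOW(A) = { $, '(', 'd' }
  A → F: FIRST \ {ε} = { 'd' } — overlaps FOLLOW(A) on { 'd' }: CONFLICT
  A → ε: FIRST \ {ε} = { } — this is the only nullable alternative, skip
  A → F F: FIRST \ {ε} = { 'd' } — overlaps FOLLOW(A) on { 'd' }: CONFLICT

E: nullable alternative(s) E → ε; FOLLOW(E) = { $, '(', 'd' }
  E → A d: FIRST \ {ε} = { 'd' } — overlaps FOLLOW(E) on { 'd' }: CONFLICT
  E → d d: FIRST \ {ε} = { 'd' } — overlaps FOLLOW(E) on { 'd' }: CONFLICT
  E → ( ( F: FIRST \ {ε} = { '(' } — overlaps FOLLOW(E) on { '(' }: CONFLICT
  E → ε: FIRST \ {ε} = { } — this is the only nullable alternative, skip

F has no nullable alternative, so no FIRST/FOLLOW check is needed there.

So the grammar has 5 FIRST/FOLLOW conflicts (marked CONFLICT above).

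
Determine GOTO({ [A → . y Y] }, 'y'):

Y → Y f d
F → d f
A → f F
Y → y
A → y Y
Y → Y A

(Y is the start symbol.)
{ [A → y . Y], [Y → . Y A], [Y → . Y f d], [Y → . y] }

GOTO(I, 'y') = CLOSURE({ [A → αX.β] : [A → α.Xβ] ∈ I, X = 'y' })

Items with dot before 'y', with the dot advanced:
  [A → . y Y] → [A → y . Y]
Closure of the advanced items:
  [A → y . Y] has the dot before Y: add [Y → . Y f d], [Y → . y], [Y → . Y A]

GOTO = { [A → y . Y], [Y → . Y A], [Y → . Y f d], [Y → . y] }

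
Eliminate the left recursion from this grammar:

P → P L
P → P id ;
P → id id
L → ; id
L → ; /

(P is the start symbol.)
P is directly left-recursive. The standard transformation for
  A → A α₁ | ... | A α_m | β₁ | ... | β_n
is
  A  → β₁ A' | ... | β_n A'
  A' → α₁ A' | ... | α_m A' | ε

P → id id becomes P → id id P'
P → P L becomes P' → L P'
P → P id ; becomes P' → id ; P'
Add P' → ε

Productions for other non-terminals are unchanged:
  L → ; id
  L → ; /

Resulting grammar:
P → id id P'
P' → L P'
P' → id ; P'
P' → ε
L → ; id
L → ; /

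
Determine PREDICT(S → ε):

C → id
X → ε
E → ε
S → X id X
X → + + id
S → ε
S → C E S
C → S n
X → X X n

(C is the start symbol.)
PREDICT(S → ε) = (FIRST(RHS) \ {ε}) ∪ (FOLLOW(S) if ε ∈ FIRST(RHS), i.e. RHS ⇒* ε)
The right-hand side is ε (FIRST(ε) = { ε }), so the predict set is FOLLOW(S) = { 'n' }
PREDICT(S → ε) = { 'n' }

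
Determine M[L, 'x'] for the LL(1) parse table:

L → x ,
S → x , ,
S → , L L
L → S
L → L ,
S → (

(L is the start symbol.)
To find M[L, 'x'], we find productions for L where 'x' is in the predict set (PREDICT(N → α) = (FIRST(α) \ {ε}) ∪ (FOLLOW(N) if α ⇒* ε)).

Relevant sets:
  FIRST(S) = { '(', ',', 'x' }
  FIRST(L) = { '(', ',', 'x' }

L → x ,: PREDICT = { 'x' }
  'x' is in predict set, so this production goes in M[L, 'x']
L → S: PREDICT = { '(', ',', 'x' }
  'x' is in predict set, so this production goes in M[L, 'x']
L → L ,: PREDICT = { '(', ',', 'x' }
  'x' is in predict set, so this production goes in M[L, 'x']

M[L, 'x'] = L → x ,, L → S, L → L ,  (a multiply-defined cell — the grammar is not LL(1))

Answer: L → x ,, L → S, L → L ,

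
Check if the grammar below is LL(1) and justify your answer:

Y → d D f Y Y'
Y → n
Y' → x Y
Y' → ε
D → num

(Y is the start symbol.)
No. Predict set conflict for Y': { 'x' }

A grammar is LL(1) if for each non-terminal N with multiple productions, the predict sets of those productions are pairwise disjoint, where PREDICT(N → α) = (FIRST(α) \ {ε}) ∪ (FOLLOW(N) if α ⇒* ε).

Relevant sets:
  FOLLOW(Y') = { $, 'x' }

For Y:
  PREDICT(Y → d D f Y Y') = { 'd' }
  PREDICT(Y → n) = { 'n' }
For Y':
  PREDICT(Y' → x Y) = { 'x' }
  PREDICT(Y' → ε) = { $, 'x' }
D has a single production, so nothing to check there.

Conflict found: Predict set conflict for Y': { 'x' }
The grammar is NOT LL(1).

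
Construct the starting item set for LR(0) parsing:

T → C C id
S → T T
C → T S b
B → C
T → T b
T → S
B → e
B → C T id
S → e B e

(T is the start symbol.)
{ [C → . T S b], [S → . T T], [S → . e B e], [T → . C C id], [T → . S], [T → . T b], [T' → . T] }

First, augment the grammar with T' → T
I₀ = CLOSURE({ [T' → . T] }):
  [T' → . T] has the dot before T: add [T → . C C id], [T → . T b], [T → . S]
  [T → . C C id] has the dot before C: add [C → . T S b]
  [T → . S] has the dot before S: add [S → . T T], [S → . e B e]
No further items can be added.

I₀ = { [C → . T S b], [S → . T T], [S → . e B e], [T → . C C id], [T → . S], [T → . T b], [T' → . T] }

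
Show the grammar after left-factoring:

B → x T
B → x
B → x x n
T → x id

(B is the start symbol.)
B → x B'
B' → T
B' → ε
B' → x n
T → x id

Left-factoring transforms A → αβ₁ | αβ₂ into A → αA' and A' → β₁ | β₂
(α is the longest common prefix among the alternatives). Repeat until
no nonterminal has two alternatives with a common prefix.

Round 1: B has alternatives sharing prefix 'x'. Introduce B': B → x B'
  Add: B' → T
  Add: B' → ε
  Add: B' → x n

No remaining common prefixes — done.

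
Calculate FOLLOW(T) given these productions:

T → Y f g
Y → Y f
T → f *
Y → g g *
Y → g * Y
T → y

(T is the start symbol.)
T is the start symbol, so $ ∈ FOLLOW(T).
T does not occur on any right-hand side.

Taking the union: FOLLOW(T) = { $ }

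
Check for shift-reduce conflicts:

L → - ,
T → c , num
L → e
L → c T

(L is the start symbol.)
A shift-reduce conflict occurs when an LR(0) state has both:
  - a complete (reduce) item [A → α .] (dot at the end), and
  - a shift item [B → β . c γ] (dot before a terminal).

Augment with L' → L and build the canonical LR(0) collection (I0 = CLOSURE({[L' → . L]}), then GOTO on every symbol after a dot until no new states appear). It has 10 states:
  I0: { [L → . - ,], [L → . c T], [L → . e], [L' → . L] }  — shift
  I1: { [L → - . ,] }  — shift
  I2: { [L' → L .] }  — accept
  I3: { [L → c . T], [T → . c , num] }  — shift
  I4: { [L → e .] }  — reduce
  I5: { [L → c T .] }  — reduce
  I6: { [T → c . , num] }  — shift
  I7: { [T → c , . num] }  — shift
  I8: { [T → c , num .] }  — reduce
  I9: { [L → - , .] }  — reduce

No state contains both a complete item and a shift item.

Answer: No shift-reduce conflicts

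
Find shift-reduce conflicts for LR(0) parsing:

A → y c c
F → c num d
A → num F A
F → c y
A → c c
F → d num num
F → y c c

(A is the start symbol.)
No shift-reduce conflicts

Augment with A' → A and build the canonical LR(0) collection (I0 = CLOSURE({[A' → . A]}), then GOTO on every symbol after a dot until no new states appear). It has 20 states:
  I0: { [A → . c c], [A → . num F A], [A → . y c c], [A' → . A] }  — shift
  I1: { [A' → A .] }  — accept
  I2: { [A → c . c] }  — shift
  I3: { [A → num . F A], [F → . c num d], [F → . c y], [F → . d num num], [F → . y c c] }  — shift
  I4: { [A → y . c c] }  — shift
  I5: { [A → y c . c] }  — shift
  I6: { [A → y c c .] }  — reduce
  I7: { [A → . c c], [A → . num F A], [A → . y c c], [A → num F . A] }  — shift
  I8: { [F → c . num d], [F → c . y] }  — shift
  I9: { [F → d . num num] }  — shift
  I10: { [F → y . c c] }  — shift
  I11: { [F → y c . c] }  — shift
  I12: { [F → y c c .] }  — reduce
  I13: { [F → d num . num] }  — shift
  I14: { [F → d num num .] }  — reduce
  I15: { [F → c num . d] }  — shift
  I16: { [F → c y .] }  — reduce
  I17: { [F → c num d .] }  — reduce
  I18: { [A → num F A .] }  — reduce
  I19: { [A → c c .] }  — reduce

No state contains both a complete item and a shift item.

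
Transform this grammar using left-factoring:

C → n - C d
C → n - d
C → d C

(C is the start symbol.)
Left-factoring transforms A → αβ₁ | αβ₂ into A → αA' and A' → β₁ | β₂
(α is the longest common prefix among the alternatives). Repeat until
no nonterminal has two alternatives with a common prefix.

Round 1: C has alternatives sharing prefix 'n -'. Introduce C': C → n - C'
  Add: C' → C d
  Add: C' → d

No remaining common prefixes — done.

Resulting grammar:
C → n - C'
C' → C d
C' → d
C → d C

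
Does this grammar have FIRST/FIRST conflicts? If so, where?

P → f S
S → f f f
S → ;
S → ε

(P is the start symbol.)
A FIRST/FIRST conflict occurs when two productions N → α and N → β for the same non-terminal have FIRST(α) ∩ FIRST(β) ≠ ∅ (with ε ∈ FIRST of a nullable right-hand side, so two nullable alternatives also conflict).

Productions for S:
  S → f f f: FIRST = { 'f' }
  S → ;: FIRST = { ';' }
  S → ε: FIRST = { ε }
P has only one production, so no FIRST/FIRST conflict is possible there.

All alternatives of each non-terminal have pairwise disjoint FIRST sets.

Answer: No FIRST/FIRST conflicts.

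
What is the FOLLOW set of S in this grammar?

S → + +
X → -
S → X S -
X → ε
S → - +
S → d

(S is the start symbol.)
To compute FOLLOW(S), find every occurrence of S on a right-hand side N → α S β: add FIRST(β) \ {ε}, and if β is empty or nullable also add FOLLOW(N). Iterate to a fixed point.

S is the start symbol, so $ ∈ FOLLOW(S).
In S → X S -: S is followed by '-', add FIRST('-') \ {ε} = { '-' }

Taking the union: FOLLOW(S) = { $, '-' }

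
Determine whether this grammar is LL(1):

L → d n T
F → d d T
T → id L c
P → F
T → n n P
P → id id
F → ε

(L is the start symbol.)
Relevant sets:
  FIRST(F) = { 'd', ε }
  FOLLOW(F) = { $, 'c' }
  FOLLOW(P) = { $, 'c' }

For F:
  PREDICT(F → d d T) = { 'd' }
  PREDICT(F → ε) = { $, 'c' }
For T:
  PREDICT(T → id L c) = { 'id' }
  PREDICT(T → n n P) = { 'n' }
For P:
  PREDICT(P → F) = { $, 'c', 'd' }
  PREDICT(P → id id) = { 'id' }
L has a single production, so nothing to check there.

All predict sets are disjoint. The grammar IS LL(1).

Answer: Yes, the grammar is LL(1).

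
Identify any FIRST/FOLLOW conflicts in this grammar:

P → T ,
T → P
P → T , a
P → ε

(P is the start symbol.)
Yes. P → T ',' with FOLLOW(P) on { ',' }; P → T ',' a with FOLLOW(P) on { ',' }

Nullable non-terminals: P, T.
FIRST sets used below: FIRST(T) = { ',', ε }

P: nullable alternative(s) P → ε; FOLLOW(P) = { $, ',' }
  P → T ,: FIRST \ {ε} = { ',' } — overlaps FOLLOW(P) on { ',' }: CONFLICT
  P → T , a: FIRST \ {ε} = { ',' } — overlaps FOLLOW(P) on { ',' }: CONFLICT
  P → ε: FIRST \ {ε} = { } — this is the only nullable alternative, skip
T has a nullable alternative but only one production, so nothing to check.

So the grammar has 2 FIRST/FOLLOW conflicts (marked CONFLICT above).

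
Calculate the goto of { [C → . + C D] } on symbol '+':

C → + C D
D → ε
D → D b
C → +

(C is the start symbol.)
{ [C → + . C D], [C → . + C D], [C → . +] }

GOTO(I, '+') = CLOSURE({ [A → αX.β] : [A → α.Xβ] ∈ I, X = '+' })

Items with dot before '+', with the dot advanced:
  [C → . + C D] → [C → + . C D]
Closure of the advanced items:
  [C → + . C D] has the dot before C: add [C → . + C D], [C → . +]

GOTO = { [C → + . C D], [C → . + C D], [C → . +] }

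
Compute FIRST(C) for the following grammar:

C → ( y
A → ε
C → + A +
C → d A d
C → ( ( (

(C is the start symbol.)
{ '(', '+', 'd' }

To compute FIRST(C), examine every production with C on the left-hand side, reading each right-hand side left to right until a non-nullable symbol is reached.

From C → ( y:
  - '(' is a terminal: add '(' and stop
From C → + A +:
  - '+' is a terminal: add '+' and stop
From C → d A d:
  - d is a terminal: add 'd' and stop
From C → ( ( (:
  - '(' is a terminal: add '(' and stop

Collecting: FIRST(C) = { '(', '+', 'd' }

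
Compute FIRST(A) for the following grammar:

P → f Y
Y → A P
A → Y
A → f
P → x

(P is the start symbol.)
{ 'f' }

FIRST sets of the other non-terminals involved (by the same procedure, iterated to a fixed point):
  FIRST(Y) = { 'f' }

From A → Y:
  - Y is a non-terminal: add FIRST(Y) \ {ε} = { 'f' }
    Y is not nullable, so stop
From A → f:
  - f is a terminal: add 'f' and stop

Collecting: FIRST(A) = { 'f' }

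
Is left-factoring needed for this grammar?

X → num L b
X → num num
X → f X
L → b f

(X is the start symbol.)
Left-factoring is needed when two productions for the same non-terminal
share a common prefix on the right-hand side.

Productions for X:
  X → num L b
  X → num num
  X → f X

Found common prefix 'num' in productions for X

Answer: Yes, X has productions with common prefix 'num'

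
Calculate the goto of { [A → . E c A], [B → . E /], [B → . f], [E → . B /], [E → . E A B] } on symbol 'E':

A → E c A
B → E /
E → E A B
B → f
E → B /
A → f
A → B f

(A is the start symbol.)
{ [A → . B f], [A → . E c A], [A → . f], [A → E . c A], [B → . E /], [B → . f], [B → E . /], [E → . B /], [E → . E A B], [E → E . A B] }

GOTO(I, 'E') = CLOSURE({ [A → αX.β] : [A → α.Xβ] ∈ I, X = 'E' })

Items with dot before 'E', with the dot advanced:
  [A → . E c A] → [A → E . c A]
  [B → . E /] → [B → E . /]
  [E → . E A B] → [E → E . A B]
Closure of the advanced items:
  [E → E . A B] has the dot before A: add [A → . E c A], [A → . f], [A → . B f]
  [A → . E c A] has the dot before E: add [E → . E A B], [E → . B /]
  [A → . B f] has the dot before B: add [B → . E /], [B → . f]

GOTO = { [A → . B f], [A → . E c A], [A → . f], [A → E . c A], [B → . E /], [B → . f], [B → E . /], [E → . B /], [E → . E A B], [E → E . A B] }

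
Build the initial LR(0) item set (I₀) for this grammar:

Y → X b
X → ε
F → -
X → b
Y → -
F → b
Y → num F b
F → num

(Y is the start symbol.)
First, augment the grammar with Y' → Y
I₀ = CLOSURE({ [Y' → . Y] }):
  [Y' → . Y] has the dot before Y: add [Y → . X b], [Y → . -], [Y → . num F b]
  [Y → . X b] has the dot before X: add [X → .], [X → . b]
No further items can be added.

I₀ = { [X → . b], [X → .], [Y → . -], [Y → . X b], [Y → . num F b], [Y' → . Y] }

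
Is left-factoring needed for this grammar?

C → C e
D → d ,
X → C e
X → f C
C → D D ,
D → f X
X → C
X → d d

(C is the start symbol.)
Yes, X has productions with common prefix 'C'

Left-factoring is needed when two productions for the same non-terminal
share a common prefix on the right-hand side.

Productions for C:
  C → C e
  C → D D ,
Productions for D:
  D → d ,
  D → f X
Productions for X:
  X → C e
  X → f C
  X → C
  X → d d

Found common prefix 'C' in productions for X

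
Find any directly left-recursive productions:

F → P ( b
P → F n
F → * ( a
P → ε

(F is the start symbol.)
F → P ( b: starts with P
P → F n: starts with F
F → * ( a: starts with '*'
P → ε: starts with ε

No direct left recursion found.

Answer: No direct left recursion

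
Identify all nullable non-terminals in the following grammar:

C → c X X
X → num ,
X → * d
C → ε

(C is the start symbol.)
{ 'C' }

A non-terminal is nullable if it can derive ε (the empty string): either it has an ε-production, or it has a production whose right-hand side consists entirely of nullable non-terminals.

ε-productions: C → ε
So C is immediately nullable.
No further non-terminal can be added: every production for the remaining non-terminals contains a terminal or a non-nullable non-terminal.
Nullable = { 'C' }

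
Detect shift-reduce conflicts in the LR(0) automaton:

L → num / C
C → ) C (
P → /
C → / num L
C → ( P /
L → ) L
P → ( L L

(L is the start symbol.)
No shift-reduce conflicts

A shift-reduce conflict occurs when an LR(0) state has both:
  - a complete (reduce) item [A → α .] (dot at the end), and
  - a shift item [B → β . c γ] (dot before a terminal).

Augment with L' → L and build the canonical LR(0) collection (I0 = CLOSURE({[L' → . L]}), then GOTO on every symbol after a dot until no new states appear). It has 20 states:
  I0: { [L → . ) L], [L → . num / C], [L' → . L] }  — shift
  I1: { [L → ) . L], [L → . ) L], [L → . num / C] }  — shift
  I2: { [L' → L .] }  — accept
  I3: { [L → num . / C] }  — shift
  I4: { [C → . ( P /], [C → . ) C (], [C → . / num L], [L → num / . C] }  — shift
  I5: { [C → ( . P /], [P → . ( L L], [P → . /] }  — shift
  I6: { [C → ) . C (], [C → . ( P /], [C → . ) C (], [C → . / num L] }  — shift
  I7: { [C → / . num L] }  — shift
  I8: { [L → num / C .] }  — reduce
  I9: { [C → / num . L], [L → . ) L], [L → . num / C] }  — shift
  I10: { [C → / num L .] }  — reduce
  I11: { [C → ) C . (] }  — shift
  I12: { [C → ) C ( .] }  — reduce
  I13: { [L → . ) L], [L → . num / C], [P → ( . L L] }  — shift
  I14: { [P → / .] }  — reduce
  I15: { [C → ( P . /] }  — shift
  I16: { [C → ( P / .] }  — reduce
  I17: { [L → . ) L], [L → . num / C], [P → ( L . L] }  — shift
  I18: { [P → ( L L .] }  — reduce
  I19: { [L → ) L .] }  — reduce

No state contains both a complete item and a shift item.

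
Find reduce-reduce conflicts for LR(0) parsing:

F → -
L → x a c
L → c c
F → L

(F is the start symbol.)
No reduce-reduce conflicts

A reduce-reduce conflict occurs when an LR(0) state has two complete items [A → α .] and [B → β .] — both call for a reduction, and with no lookahead the parser cannot choose between them.

Augment with F' → F and build the canonical LR(0) collection (I0 = CLOSURE({[F' → . F]}), then GOTO on every symbol after a dot until no new states appear). It has 9 states:
  I0: { [F → . -], [F → . L], [F' → . F], [L → . c c], [L → . x a c] }  — shift
  I1: { [F → - .] }  — reduce
  I2: { [F' → F .] }  — accept
  I3: { [F → L .] }  — reduce
  I4: { [L → c . c] }  — shift
  I5: { [L → x . a c] }  — shift
  I6: { [L → x a . c] }  — shift
  I7: { [L → x a c .] }  — reduce
  I8: { [L → c c .] }  — reduce

No state contains more than one complete item.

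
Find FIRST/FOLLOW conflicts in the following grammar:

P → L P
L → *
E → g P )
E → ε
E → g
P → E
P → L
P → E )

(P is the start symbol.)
Nullable non-terminals: E, P.
FIRST sets used below: FIRST(L) = { '*' }, FIRST(E) = { 'g', ε }

E: nullable alternative(s) E → ε; FOLLOW(E) = { $, ')' }
  E → g P ): FIRST \ {ε} = { 'g' } — disjoint from FOLLOW(E)
  E → ε: FIRST \ {ε} = { } — this is the only nullable alternative, skip
  E → g: FIRST \ {ε} = { 'g' } — disjoint from FOLLOW(E)

P: nullable alternative(s) P → E; FOLLOW(P) = { $, ')' }
  P → L P: FIRST \ {ε} = { '*' } — disjoint from FOLLOW(P)
  P → E: FIRST \ {ε} = { 'g' } — this is the only nullable alternative, skip
  P → L: FIRST \ {ε} = { '*' } — disjoint from FOLLOW(P)
  P → E ): FIRST \ {ε} = { ')', 'g' } — overlaps FOLLOW(P) on { ')' }: CONFLICT

L has no nullable alternative, so no FIRST/FOLLOW check is needed there.

So the grammar has 1 FIRST/FOLLOW conflict (marked CONFLICT above).

Answer: Yes. P → E ')' with FOLLOW(P) on { ')' }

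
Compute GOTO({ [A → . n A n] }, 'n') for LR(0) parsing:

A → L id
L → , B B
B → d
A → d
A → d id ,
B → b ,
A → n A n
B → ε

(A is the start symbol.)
{ [A → . L id], [A → . d id ,], [A → . d], [A → . n A n], [A → n . A n], [L → . , B B] }

GOTO(I, 'n') = CLOSURE({ [A → αX.β] : [A → α.Xβ] ∈ I, X = 'n' })

Items with dot before 'n', with the dot advanced:
  [A → . n A n] → [A → n . A n]
Closure of the advanced items:
  [A → n . A n] has the dot before A: add [A → . L id], [A → . d], [A → . d id ,], [A → . n A n]
  [A → . L id] has the dot before L: add [L → . , B B]

GOTO = { [A → . L id], [A → . d id ,], [A → . d], [A → . n A n], [A → n . A n], [L → . , B B] }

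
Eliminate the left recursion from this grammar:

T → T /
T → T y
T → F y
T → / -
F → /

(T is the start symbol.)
T → F y T'
T → / - T'
T' → / T'
T' → y T'
T' → ε
F → /

T is directly left-recursive. The standard transformation for
  A → A α₁ | ... | A α_m | β₁ | ... | β_n
is
  A  → β₁ A' | ... | β_n A'
  A' → α₁ A' | ... | α_m A' | ε

T → F y becomes T → F y T'
T → / - becomes T → / - T'
T → T / becomes T' → / T'
T → T y becomes T' → y T'
Add T' → ε

Productions for other non-terminals are unchanged:
  F → /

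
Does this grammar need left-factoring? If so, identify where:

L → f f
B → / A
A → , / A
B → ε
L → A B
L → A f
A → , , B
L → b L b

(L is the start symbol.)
Left-factoring is needed when two productions for the same non-terminal
share a common prefix on the right-hand side.

Productions for L:
  L → f f
  L → A B
  L → A f
  L → b L b
Productions for B:
  B → / A
  B → ε
Productions for A:
  A → , / A
  A → , , B

Found common prefix 'A' in productions for L
Found common prefix ',' in productions for A

Answer: Yes, L has productions with common prefix 'A'; A has productions with common prefix ','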